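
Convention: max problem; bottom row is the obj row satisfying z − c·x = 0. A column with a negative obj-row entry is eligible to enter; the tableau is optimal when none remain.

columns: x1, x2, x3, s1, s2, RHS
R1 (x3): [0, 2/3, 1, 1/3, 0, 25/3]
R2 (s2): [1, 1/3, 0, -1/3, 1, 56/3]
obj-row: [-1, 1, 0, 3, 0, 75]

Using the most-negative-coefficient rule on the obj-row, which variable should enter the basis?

Negative obj-row entries: x1: -1.
The most negative is -1 in column x1, so x1 enters.

x1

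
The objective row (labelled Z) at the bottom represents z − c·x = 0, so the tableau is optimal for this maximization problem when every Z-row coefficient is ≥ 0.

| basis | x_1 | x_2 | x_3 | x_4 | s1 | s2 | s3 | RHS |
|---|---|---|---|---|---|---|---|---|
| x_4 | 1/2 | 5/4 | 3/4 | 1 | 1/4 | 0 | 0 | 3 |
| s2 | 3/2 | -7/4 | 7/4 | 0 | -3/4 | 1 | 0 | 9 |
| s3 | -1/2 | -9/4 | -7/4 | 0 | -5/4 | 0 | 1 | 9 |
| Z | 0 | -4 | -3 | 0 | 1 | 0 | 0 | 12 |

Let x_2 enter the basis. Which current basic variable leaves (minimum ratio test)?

x_4

Column x_2 entries and ratios — x_4: 3/(5/4) = 12/5; s2: -7/4 ≤ 0, skip; s3: -9/4 ≤ 0, skip.
Smallest ratio is 12/5 in the row of x_4, so x_4 leaves.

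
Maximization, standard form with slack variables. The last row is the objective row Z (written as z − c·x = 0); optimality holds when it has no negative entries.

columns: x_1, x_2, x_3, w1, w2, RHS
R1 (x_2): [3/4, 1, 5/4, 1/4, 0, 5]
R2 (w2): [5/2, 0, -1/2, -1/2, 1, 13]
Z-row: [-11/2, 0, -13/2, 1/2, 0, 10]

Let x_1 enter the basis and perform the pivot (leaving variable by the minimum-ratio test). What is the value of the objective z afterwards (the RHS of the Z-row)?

Ratio test on column x_1 — row 1: 5/(3/4) = 20/3; row 2: 13/(5/2) = 26/5. Minimum is 26/5 at row 2 (w2 leaves); pivot element 5/2.
Pivot on row 2; the Z-row RHS becomes 10 − (-11/2)·(26/5) = 193/5.

193/5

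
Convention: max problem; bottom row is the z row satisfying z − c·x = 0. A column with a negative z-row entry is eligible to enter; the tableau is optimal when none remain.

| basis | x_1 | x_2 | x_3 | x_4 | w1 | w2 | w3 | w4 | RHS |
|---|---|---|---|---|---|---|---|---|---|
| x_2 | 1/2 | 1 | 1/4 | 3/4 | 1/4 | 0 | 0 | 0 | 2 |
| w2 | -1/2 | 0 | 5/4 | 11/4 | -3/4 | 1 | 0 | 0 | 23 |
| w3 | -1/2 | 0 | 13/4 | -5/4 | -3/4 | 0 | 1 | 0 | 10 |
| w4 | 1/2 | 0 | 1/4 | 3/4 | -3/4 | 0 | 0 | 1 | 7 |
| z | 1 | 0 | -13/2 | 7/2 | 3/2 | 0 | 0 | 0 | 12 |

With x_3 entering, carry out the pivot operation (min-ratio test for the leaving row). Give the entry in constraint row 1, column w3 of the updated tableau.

Ratio test on column x_3 — row 1: 2/(1/4) = 8; row 2: 23/(5/4) = 92/5; row 3: 10/(13/4) = 40/13; row 4: 7/(1/4) = 28. Minimum is 40/13 at row 3 (w3 leaves); pivot element 13/4.
Divide row 3 by 13/4; eliminate column x_3 from the other rows.
Row 1 update in column w3: 0 − (1/4)·(4/13) = -1/13.

-1/13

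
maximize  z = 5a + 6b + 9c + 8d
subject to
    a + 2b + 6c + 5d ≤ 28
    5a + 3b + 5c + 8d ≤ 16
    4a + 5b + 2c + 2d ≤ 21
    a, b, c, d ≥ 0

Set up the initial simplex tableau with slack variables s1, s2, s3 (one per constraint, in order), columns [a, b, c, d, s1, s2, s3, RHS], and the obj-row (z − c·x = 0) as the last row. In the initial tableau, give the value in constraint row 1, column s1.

1

Slack s1 belongs to constraint 1; its column is the unit vector e_1, so the entry in row 1 is 1.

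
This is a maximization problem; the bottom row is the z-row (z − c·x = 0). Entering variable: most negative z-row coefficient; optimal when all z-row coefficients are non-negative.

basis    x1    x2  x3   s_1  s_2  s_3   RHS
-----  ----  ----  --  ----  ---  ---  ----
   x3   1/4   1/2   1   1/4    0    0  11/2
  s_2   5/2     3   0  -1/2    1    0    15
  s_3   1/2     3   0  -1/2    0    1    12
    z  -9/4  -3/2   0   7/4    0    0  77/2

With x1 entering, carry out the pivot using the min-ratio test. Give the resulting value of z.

52

Ratio test on column x1 — row 1: (11/2)/(1/4) = 22; row 2: 15/(5/2) = 6; row 3: 12/(1/2) = 24. Minimum is 6 at row 2 (s_2 leaves); pivot element 5/2.
Pivot on row 2; the z-row RHS becomes 77/2 − (-9/4)·6 = 52.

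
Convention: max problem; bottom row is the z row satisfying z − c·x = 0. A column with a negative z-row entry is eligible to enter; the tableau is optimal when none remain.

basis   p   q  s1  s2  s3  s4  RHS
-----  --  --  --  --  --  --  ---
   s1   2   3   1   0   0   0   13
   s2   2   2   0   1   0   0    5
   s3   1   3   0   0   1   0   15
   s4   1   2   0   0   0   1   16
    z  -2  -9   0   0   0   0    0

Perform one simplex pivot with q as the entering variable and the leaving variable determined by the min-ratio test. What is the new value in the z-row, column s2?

9/2

Ratio test on column q — row 1: 13/3 = 13/3; row 2: 5/2 = 5/2; row 3: 15/3 = 5; row 4: 16/2 = 8. Minimum is 5/2 at row 2 (s2 leaves); pivot element 2.
Divide row 2 by 2; eliminate column q from the other rows.
z-row update in column s2: 0 − (-9)·(1/2) = 9/2.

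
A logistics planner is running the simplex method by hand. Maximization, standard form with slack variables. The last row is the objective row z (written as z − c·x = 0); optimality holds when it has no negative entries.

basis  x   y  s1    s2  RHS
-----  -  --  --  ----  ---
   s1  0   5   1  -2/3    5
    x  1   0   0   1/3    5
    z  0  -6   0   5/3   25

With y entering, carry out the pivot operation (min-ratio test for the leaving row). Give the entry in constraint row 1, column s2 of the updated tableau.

Ratio test on column y — row 1: 5/5 = 1; row 2: entry 0 ≤ 0. Minimum is 1 at row 1 (s1 leaves); pivot element 5.
Divide row 1 by 5; eliminate column y from the other rows.
In the new row 1, the s2 entry is the old entry divided by the pivot: (-2/3)/5 = -2/15.

-2/15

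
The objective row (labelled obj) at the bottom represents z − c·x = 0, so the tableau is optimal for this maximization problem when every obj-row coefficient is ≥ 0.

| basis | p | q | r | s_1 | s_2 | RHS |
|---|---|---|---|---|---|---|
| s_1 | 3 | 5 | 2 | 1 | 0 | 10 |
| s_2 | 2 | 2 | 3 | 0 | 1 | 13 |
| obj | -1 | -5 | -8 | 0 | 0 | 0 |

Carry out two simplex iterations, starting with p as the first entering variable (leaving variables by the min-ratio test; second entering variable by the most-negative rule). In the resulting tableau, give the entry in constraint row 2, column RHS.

Ratio test on column p — row 1: 10/3 = 10/3; row 2: 13/2 = 13/2. Minimum is 10/3 at row 1 (s_1 leaves); pivot element 3.
Divide row 1 by 3; eliminate column p from the other rows.
Second iteration: most negative obj-row entry is -22/3 in column r, so r enters.
Ratio test on column r — row 1: (10/3)/(2/3) = 5; row 2: (19/3)/(5/3) = 19/5. Minimum is 19/5 at row 2 (s_2 leaves); pivot element 5/3.
Divide row 2 by 5/3; eliminate column r from the other rows.
After both pivots, the entry at constraint row 2, column RHS is 19/5.

19/5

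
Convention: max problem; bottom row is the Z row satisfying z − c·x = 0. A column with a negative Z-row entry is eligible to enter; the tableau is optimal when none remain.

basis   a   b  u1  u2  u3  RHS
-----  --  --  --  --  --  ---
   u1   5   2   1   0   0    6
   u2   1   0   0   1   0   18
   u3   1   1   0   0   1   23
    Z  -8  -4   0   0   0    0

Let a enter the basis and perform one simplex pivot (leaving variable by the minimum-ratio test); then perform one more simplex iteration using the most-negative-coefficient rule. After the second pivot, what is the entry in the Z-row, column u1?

2

Ratio test on column a — row 1: 6/5 = 6/5; row 2: 18/1 = 18; row 3: 23/1 = 23. Minimum is 6/5 at row 1 (u1 leaves); pivot element 5.
Divide row 1 by 5; eliminate column a from the other rows.
Second iteration: most negative Z-row entry is -4/5 in column b, so b enters.
Ratio test on column b — row 1: (6/5)/(2/5) = 3; row 2: entry -2/5 ≤ 0; row 3: (109/5)/(3/5) = 109/3. Minimum is 3 at row 1 (a leaves); pivot element 2/5.
Divide row 1 by 2/5; eliminate column b from the other rows.
After both pivots, the entry at the Z-row, column u1 is 2.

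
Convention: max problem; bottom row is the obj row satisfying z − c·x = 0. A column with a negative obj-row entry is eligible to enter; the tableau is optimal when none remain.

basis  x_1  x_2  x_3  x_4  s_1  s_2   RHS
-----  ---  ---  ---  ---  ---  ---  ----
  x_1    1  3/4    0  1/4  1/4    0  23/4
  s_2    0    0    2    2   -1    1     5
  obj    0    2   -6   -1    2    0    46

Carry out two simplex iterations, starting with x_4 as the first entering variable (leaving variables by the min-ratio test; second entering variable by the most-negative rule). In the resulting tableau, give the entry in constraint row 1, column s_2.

0

Ratio test on column x_4 — row 1: (23/4)/(1/4) = 23; row 2: 5/2 = 5/2. Minimum is 5/2 at row 2 (s_2 leaves); pivot element 2.
Divide row 2 by 2; eliminate column x_4 from the other rows.
Second iteration: most negative obj-row entry is -5 in column x_3, so x_3 enters.
Ratio test on column x_3 — row 1: entry -1/4 ≤ 0; row 2: (5/2)/1 = 5/2. Minimum is 5/2 at row 2 (x_4 leaves); pivot element 1.
Divide row 2 by 1; eliminate column x_3 from the other rows.
After both pivots, the entry at constraint row 1, column s_2 is 0.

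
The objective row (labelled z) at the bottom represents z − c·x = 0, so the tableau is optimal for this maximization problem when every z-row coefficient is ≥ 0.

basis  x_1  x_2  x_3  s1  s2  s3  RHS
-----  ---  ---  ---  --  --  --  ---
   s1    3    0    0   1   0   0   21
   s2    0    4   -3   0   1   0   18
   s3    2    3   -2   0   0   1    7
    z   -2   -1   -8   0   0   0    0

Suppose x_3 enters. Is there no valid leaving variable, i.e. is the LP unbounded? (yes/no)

Every constraint-row entry in column x_3 is ≤ 0, so increasing x_3 is unbounded.

yes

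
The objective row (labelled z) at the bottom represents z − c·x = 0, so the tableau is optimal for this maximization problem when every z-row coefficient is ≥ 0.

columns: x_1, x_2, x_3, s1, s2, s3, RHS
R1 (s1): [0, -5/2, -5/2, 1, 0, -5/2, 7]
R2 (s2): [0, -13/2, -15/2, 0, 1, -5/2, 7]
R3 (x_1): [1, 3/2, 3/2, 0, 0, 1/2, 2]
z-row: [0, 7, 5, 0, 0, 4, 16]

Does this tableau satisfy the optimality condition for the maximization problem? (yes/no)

Every z-row coefficient is ≥ 0, so the tableau is optimal.

yes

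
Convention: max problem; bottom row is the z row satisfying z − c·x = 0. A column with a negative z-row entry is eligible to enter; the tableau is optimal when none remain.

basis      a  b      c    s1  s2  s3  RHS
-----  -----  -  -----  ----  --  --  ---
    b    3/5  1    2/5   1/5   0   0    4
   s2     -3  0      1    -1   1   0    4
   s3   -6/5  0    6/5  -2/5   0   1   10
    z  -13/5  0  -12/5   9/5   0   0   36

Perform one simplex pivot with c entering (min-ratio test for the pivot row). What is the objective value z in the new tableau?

228/5

Ratio test on column c — row 1: 4/(2/5) = 10; row 2: 4/1 = 4; row 3: 10/(6/5) = 25/3. Minimum is 4 at row 2 (s2 leaves); pivot element 1.
Pivot on row 2; the z-row RHS becomes 36 − (-12/5)·4 = 228/5.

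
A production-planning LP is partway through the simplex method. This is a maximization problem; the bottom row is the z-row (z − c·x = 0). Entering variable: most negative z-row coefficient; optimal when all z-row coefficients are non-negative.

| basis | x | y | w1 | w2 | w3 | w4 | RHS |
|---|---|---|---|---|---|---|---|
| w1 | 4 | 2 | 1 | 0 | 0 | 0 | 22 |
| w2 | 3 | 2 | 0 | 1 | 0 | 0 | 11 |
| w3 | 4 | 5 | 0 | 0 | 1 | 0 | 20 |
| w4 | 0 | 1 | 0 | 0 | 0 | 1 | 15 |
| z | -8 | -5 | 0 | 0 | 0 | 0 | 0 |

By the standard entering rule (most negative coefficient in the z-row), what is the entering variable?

Negative z-row entries: x: -8, y: -5.
The most negative is -8 in column x, so x enters.

x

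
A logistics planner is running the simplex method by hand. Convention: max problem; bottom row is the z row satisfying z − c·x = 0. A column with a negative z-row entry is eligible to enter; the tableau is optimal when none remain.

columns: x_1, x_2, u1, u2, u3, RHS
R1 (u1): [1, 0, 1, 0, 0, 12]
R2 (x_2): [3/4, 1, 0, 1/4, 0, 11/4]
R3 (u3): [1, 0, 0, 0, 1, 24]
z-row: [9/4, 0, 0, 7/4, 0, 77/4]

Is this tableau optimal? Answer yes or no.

yes

Every z-row coefficient is ≥ 0, so the tableau is optimal.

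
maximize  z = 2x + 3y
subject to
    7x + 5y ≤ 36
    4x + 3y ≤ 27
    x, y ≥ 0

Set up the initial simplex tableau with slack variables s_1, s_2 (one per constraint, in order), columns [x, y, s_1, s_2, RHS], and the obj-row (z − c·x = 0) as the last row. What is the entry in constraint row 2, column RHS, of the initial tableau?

27

The RHS of constraint 2 is b_2 = 27.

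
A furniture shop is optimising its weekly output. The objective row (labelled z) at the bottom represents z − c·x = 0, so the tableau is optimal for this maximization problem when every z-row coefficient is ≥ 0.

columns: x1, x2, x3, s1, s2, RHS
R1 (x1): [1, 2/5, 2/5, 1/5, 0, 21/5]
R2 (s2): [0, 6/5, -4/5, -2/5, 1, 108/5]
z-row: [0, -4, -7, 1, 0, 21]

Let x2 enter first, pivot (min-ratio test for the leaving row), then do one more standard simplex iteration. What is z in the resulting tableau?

189/2

Ratio test on column x2 — row 1: (21/5)/(2/5) = 21/2; row 2: (108/5)/(6/5) = 18. Minimum is 21/2 at row 1 (x1 leaves); pivot element 2/5.
Pivot on row 1; the z-row RHS becomes 21 − (-4)·(21/2) = 63.
Next entering variable (most negative z-row entry -3): x3.
Ratio test on column x3 — row 1: (21/2)/1 = 21/2; row 2: entry -2 ≤ 0. Minimum is 21/2 at row 1 (x2 leaves); pivot element 1.
After the second pivot the z-row RHS is 63 − (-3)·(21/2) = 189/2.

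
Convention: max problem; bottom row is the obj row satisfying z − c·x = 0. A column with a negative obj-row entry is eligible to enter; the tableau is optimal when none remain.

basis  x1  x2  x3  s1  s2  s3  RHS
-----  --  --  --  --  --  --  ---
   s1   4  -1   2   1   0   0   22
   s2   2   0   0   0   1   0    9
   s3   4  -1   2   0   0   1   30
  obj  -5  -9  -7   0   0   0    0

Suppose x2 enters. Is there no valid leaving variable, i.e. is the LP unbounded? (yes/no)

yes

Every constraint-row entry in column x2 is ≤ 0, so increasing x2 is unbounded.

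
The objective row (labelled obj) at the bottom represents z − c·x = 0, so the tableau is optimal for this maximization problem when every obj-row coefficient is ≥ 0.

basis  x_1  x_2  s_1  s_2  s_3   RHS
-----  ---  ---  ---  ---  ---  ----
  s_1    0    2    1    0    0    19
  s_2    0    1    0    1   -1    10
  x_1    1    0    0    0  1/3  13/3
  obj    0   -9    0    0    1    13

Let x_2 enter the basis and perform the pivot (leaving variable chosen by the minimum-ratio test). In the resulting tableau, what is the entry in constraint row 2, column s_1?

-1/2

Ratio test on column x_2 — row 1: 19/2 = 19/2; row 2: 10/1 = 10; row 3: entry 0 ≤ 0. Minimum is 19/2 at row 1 (s_1 leaves); pivot element 2.
Divide row 1 by 2; eliminate column x_2 from the other rows.
Row 2 update in column s_1: 0 − 1·(1/2) = -1/2.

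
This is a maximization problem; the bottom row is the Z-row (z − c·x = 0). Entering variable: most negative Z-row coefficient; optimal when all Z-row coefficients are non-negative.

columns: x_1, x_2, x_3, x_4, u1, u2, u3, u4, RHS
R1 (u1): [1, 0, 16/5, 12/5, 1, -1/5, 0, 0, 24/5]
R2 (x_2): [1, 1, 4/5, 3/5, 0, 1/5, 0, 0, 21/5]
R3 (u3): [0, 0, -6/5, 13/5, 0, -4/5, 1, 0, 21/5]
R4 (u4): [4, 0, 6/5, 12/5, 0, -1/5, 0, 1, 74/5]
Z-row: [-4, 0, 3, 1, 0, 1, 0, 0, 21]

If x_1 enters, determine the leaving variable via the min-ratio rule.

u4

Column x_1 entries and ratios — u1: (24/5)/1 = 24/5; x_2: (21/5)/1 = 21/5; u3: 0 ≤ 0, skip; u4: (74/5)/4 = 37/10.
Smallest ratio is 37/10 in the row of u4, so u4 leaves.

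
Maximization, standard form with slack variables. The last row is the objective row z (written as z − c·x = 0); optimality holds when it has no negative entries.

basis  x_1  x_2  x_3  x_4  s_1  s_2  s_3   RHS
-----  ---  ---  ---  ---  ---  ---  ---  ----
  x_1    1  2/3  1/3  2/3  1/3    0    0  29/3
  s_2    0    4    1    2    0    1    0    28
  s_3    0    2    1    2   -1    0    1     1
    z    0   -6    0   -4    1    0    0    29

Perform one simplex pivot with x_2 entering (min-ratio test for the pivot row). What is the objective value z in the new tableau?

32

Ratio test on column x_2 — row 1: (29/3)/(2/3) = 29/2; row 2: 28/4 = 7; row 3: 1/2 = 1/2. Minimum is 1/2 at row 3 (s_3 leaves); pivot element 2.
Pivot on row 3; the z-row RHS becomes 29 − (-6)·(1/2) = 32.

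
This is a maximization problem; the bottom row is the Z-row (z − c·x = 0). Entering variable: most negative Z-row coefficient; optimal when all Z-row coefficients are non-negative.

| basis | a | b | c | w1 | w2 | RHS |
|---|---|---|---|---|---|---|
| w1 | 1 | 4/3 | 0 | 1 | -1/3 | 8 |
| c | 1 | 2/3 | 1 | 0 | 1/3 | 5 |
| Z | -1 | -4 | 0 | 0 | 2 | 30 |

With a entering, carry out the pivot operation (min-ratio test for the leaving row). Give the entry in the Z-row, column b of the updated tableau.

-10/3

Ratio test on column a — row 1: 8/1 = 8; row 2: 5/1 = 5. Minimum is 5 at row 2 (c leaves); pivot element 1.
Divide row 2 by 1; eliminate column a from the other rows.
Z-row update in column b: -4 − (-1)·(2/3) = -10/3.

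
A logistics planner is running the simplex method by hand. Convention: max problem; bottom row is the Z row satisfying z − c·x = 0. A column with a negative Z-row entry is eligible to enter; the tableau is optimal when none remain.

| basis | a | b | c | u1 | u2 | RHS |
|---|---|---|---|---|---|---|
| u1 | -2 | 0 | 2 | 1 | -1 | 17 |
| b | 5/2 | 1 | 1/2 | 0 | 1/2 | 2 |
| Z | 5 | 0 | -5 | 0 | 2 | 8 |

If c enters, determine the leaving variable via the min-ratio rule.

b

Column c entries and ratios — u1: 17/2 = 17/2; b: 2/(1/2) = 4.
Smallest ratio is 4 in the row of b, so b leaves.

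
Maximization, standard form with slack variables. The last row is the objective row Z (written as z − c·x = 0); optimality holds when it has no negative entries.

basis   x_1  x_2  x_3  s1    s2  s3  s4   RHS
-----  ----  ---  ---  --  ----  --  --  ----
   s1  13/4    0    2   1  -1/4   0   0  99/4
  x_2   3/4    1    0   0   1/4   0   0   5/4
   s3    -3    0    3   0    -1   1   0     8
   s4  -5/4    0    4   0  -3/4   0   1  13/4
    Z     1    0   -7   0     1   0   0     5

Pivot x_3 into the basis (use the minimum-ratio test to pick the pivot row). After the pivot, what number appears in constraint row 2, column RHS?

5/4

Ratio test on column x_3 — row 1: (99/4)/2 = 99/8; row 2: entry 0 ≤ 0; row 3: 8/3 = 8/3; row 4: (13/4)/4 = 13/16. Minimum is 13/16 at row 4 (s4 leaves); pivot element 4.
Divide row 4 by 4; eliminate column x_3 from the other rows.
Row 2 update in column RHS: 5/4 − 0·(13/16) = 5/4.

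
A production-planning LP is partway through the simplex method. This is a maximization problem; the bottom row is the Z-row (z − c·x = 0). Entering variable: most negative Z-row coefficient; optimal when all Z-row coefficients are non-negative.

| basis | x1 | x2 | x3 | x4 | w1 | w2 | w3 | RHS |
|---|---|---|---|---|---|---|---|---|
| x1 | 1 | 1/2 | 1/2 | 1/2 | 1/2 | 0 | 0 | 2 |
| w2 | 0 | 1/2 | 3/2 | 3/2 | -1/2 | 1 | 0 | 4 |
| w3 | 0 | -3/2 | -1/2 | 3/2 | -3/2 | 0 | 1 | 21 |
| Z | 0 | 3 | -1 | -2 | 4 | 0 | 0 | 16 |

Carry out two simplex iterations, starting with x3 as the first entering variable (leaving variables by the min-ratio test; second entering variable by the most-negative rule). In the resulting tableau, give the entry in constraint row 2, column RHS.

Ratio test on column x3 — row 1: 2/(1/2) = 4; row 2: 4/(3/2) = 8/3; row 3: entry -1/2 ≤ 0. Minimum is 8/3 at row 2 (w2 leaves); pivot element 3/2.
Divide row 2 by 3/2; eliminate column x3 from the other rows.
Second iteration: most negative Z-row entry is -1 in column x4, so x4 enters.
Ratio test on column x4 — row 1: entry 0 ≤ 0; row 2: (8/3)/1 = 8/3; row 3: (67/3)/2 = 67/6. Minimum is 8/3 at row 2 (x3 leaves); pivot element 1.
Divide row 2 by 1; eliminate column x4 from the other rows.
After both pivots, the entry at constraint row 2, column RHS is 8/3.

8/3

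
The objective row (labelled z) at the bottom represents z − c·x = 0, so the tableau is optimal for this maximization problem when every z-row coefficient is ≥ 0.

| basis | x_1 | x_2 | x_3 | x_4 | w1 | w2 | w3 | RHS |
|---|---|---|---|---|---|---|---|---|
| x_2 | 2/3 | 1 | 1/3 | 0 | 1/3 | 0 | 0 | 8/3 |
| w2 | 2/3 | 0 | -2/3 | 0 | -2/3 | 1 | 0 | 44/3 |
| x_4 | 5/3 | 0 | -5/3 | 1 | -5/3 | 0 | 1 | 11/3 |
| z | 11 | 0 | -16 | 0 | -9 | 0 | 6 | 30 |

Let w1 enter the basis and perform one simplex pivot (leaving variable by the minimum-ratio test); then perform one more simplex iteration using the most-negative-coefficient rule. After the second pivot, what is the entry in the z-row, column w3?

6

Ratio test on column w1 — row 1: (8/3)/(1/3) = 8; row 2: entry -2/3 ≤ 0; row 3: entry -5/3 ≤ 0. Minimum is 8 at row 1 (x_2 leaves); pivot element 1/3.
Divide row 1 by 1/3; eliminate column w1 from the other rows.
Second iteration: most negative z-row entry is -7 in column x_3, so x_3 enters.
Ratio test on column x_3 — row 1: 8/1 = 8; row 2: entry 0 ≤ 0; row 3: entry 0 ≤ 0. Minimum is 8 at row 1 (w1 leaves); pivot element 1.
Divide row 1 by 1; eliminate column x_3 from the other rows.
After both pivots, the entry at the z-row, column w3 is 6.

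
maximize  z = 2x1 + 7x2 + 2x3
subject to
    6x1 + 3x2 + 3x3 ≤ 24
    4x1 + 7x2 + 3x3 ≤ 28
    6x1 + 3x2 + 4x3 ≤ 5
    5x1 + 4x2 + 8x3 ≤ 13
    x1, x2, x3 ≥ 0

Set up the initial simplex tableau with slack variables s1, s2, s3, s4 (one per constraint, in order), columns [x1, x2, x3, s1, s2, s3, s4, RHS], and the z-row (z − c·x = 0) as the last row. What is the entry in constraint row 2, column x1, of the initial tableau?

4

Constraint 2 has coefficient 4 on x1.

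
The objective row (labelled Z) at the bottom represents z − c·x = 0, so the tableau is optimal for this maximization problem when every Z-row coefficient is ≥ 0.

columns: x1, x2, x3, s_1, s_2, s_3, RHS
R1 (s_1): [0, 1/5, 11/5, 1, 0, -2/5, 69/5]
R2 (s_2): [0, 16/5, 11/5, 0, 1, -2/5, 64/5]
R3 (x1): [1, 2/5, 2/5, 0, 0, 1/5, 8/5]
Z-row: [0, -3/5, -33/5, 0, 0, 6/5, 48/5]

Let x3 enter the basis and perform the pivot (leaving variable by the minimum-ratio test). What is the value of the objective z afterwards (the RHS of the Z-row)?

36

Ratio test on column x3 — row 1: (69/5)/(11/5) = 69/11; row 2: (64/5)/(11/5) = 64/11; row 3: (8/5)/(2/5) = 4. Minimum is 4 at row 3 (x1 leaves); pivot element 2/5.
Pivot on row 3; the Z-row RHS becomes 48/5 − (-33/5)·4 = 36.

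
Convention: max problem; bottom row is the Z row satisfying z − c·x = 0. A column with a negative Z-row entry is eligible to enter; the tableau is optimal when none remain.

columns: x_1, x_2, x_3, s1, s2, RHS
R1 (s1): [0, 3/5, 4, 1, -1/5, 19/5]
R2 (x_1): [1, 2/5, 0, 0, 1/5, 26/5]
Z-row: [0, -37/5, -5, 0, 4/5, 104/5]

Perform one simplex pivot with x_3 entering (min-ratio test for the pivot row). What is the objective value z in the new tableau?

511/20

Ratio test on column x_3 — row 1: (19/5)/4 = 19/20; row 2: entry 0 ≤ 0. Minimum is 19/20 at row 1 (s1 leaves); pivot element 4.
Pivot on row 1; the Z-row RHS becomes 104/5 − (-5)·(19/20) = 511/20.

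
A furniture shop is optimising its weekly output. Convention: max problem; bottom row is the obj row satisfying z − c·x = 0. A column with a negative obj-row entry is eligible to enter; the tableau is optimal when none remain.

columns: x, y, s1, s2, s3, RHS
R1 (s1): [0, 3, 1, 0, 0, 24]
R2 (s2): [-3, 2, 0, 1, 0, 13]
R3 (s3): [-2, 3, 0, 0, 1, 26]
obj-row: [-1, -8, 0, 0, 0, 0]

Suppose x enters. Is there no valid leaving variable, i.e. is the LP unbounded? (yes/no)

Every constraint-row entry in column x is ≤ 0, so increasing x is unbounded.

yes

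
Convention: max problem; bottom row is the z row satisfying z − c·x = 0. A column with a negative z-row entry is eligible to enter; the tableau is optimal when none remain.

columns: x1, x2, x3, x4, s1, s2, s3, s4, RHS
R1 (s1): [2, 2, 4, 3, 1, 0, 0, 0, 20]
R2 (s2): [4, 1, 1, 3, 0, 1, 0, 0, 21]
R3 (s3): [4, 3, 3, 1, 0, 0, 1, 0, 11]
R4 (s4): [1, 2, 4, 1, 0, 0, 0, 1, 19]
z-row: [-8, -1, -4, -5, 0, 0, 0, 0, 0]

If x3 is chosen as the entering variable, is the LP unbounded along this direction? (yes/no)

no

Column x3 has positive entries in row(s) 1, 2, 3, 4, so the ratio test bounds it — not unbounded.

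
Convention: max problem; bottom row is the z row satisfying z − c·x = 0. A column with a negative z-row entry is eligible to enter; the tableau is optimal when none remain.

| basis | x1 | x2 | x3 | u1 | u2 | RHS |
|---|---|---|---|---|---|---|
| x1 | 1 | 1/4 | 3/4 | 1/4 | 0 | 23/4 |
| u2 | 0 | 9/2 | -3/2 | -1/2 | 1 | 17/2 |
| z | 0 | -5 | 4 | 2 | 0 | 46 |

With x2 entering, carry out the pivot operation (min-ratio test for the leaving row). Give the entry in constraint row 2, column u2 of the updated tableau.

Ratio test on column x2 — row 1: (23/4)/(1/4) = 23; row 2: (17/2)/(9/2) = 17/9. Minimum is 17/9 at row 2 (u2 leaves); pivot element 9/2.
Divide row 2 by 9/2; eliminate column x2 from the other rows.
In the new row 2, the u2 entry is the old entry divided by the pivot: 1/(9/2) = 2/9.

2/9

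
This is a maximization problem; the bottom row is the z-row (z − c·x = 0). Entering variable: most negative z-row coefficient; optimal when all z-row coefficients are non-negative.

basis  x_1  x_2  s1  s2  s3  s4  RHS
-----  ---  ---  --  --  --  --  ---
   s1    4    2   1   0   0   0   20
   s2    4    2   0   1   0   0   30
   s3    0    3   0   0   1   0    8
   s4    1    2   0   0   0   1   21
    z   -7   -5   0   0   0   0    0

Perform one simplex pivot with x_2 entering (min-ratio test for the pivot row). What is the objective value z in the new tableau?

40/3

Ratio test on column x_2 — row 1: 20/2 = 10; row 2: 30/2 = 15; row 3: 8/3 = 8/3; row 4: 21/2 = 21/2. Minimum is 8/3 at row 3 (s3 leaves); pivot element 3.
Pivot on row 3; the z-row RHS becomes 0 − (-5)·(8/3) = 40/3.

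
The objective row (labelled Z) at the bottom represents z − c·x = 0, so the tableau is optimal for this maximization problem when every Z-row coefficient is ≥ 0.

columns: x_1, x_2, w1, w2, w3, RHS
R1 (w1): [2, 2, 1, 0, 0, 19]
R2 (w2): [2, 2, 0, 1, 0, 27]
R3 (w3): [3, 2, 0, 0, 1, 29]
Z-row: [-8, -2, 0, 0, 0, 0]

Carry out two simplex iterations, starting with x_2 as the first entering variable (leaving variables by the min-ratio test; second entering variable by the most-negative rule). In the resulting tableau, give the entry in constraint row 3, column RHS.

Ratio test on column x_2 — row 1: 19/2 = 19/2; row 2: 27/2 = 27/2; row 3: 29/2 = 29/2. Minimum is 19/2 at row 1 (w1 leaves); pivot element 2.
Divide row 1 by 2; eliminate column x_2 from the other rows.
Second iteration: most negative Z-row entry is -6 in column x_1, so x_1 enters.
Ratio test on column x_1 — row 1: (19/2)/1 = 19/2; row 2: entry 0 ≤ 0; row 3: 10/1 = 10. Minimum is 19/2 at row 1 (x_2 leaves); pivot element 1.
Divide row 1 by 1; eliminate column x_1 from the other rows.
After both pivots, the entry at constraint row 3, column RHS is 1/2.

1/2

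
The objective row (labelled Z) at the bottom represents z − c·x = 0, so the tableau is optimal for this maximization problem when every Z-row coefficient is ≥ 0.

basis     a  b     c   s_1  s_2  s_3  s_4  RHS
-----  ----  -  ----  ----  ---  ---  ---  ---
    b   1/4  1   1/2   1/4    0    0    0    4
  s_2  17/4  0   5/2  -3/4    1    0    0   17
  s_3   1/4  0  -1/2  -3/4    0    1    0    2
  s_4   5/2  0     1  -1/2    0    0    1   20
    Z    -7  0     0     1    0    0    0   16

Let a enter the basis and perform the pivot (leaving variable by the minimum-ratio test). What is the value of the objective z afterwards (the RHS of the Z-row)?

44

Ratio test on column a — row 1: 4/(1/4) = 16; row 2: 17/(17/4) = 4; row 3: 2/(1/4) = 8; row 4: 20/(5/2) = 8. Minimum is 4 at row 2 (s_2 leaves); pivot element 17/4.
Pivot on row 2; the Z-row RHS becomes 16 − (-7)·4 = 44.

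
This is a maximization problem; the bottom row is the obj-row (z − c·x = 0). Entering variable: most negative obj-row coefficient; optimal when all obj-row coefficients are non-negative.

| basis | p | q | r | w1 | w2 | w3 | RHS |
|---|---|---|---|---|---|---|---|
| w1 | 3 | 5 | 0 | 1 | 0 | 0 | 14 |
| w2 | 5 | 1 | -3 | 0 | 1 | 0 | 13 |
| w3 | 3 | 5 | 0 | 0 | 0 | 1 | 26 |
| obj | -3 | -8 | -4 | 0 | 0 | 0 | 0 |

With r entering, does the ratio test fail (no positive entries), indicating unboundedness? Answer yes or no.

Every constraint-row entry in column r is ≤ 0, so increasing r is unbounded.

yes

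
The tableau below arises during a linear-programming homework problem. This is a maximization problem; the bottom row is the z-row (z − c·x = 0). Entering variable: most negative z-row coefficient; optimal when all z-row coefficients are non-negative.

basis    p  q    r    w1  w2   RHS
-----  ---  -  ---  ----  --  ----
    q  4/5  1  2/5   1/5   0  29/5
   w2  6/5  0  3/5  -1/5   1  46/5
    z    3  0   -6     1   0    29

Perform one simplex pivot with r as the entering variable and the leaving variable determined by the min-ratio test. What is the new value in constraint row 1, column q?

5/2

Ratio test on column r — row 1: (29/5)/(2/5) = 29/2; row 2: (46/5)/(3/5) = 46/3. Minimum is 29/2 at row 1 (q leaves); pivot element 2/5.
Divide row 1 by 2/5; eliminate column r from the other rows.
In the new row 1, the q entry is the old entry divided by the pivot: 1/(2/5) = 5/2.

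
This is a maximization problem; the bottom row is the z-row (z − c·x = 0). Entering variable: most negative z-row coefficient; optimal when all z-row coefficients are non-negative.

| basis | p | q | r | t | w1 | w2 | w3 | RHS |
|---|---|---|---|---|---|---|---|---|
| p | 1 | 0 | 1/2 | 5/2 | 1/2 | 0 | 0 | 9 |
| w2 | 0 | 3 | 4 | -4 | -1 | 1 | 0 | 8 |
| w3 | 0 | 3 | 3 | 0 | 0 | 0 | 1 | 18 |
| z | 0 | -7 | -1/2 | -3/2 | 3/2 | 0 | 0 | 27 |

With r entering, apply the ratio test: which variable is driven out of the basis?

w2

Column r entries and ratios — p: 9/(1/2) = 18; w2: 8/4 = 2; w3: 18/3 = 6.
Smallest ratio is 2 in the row of w2, so w2 leaves.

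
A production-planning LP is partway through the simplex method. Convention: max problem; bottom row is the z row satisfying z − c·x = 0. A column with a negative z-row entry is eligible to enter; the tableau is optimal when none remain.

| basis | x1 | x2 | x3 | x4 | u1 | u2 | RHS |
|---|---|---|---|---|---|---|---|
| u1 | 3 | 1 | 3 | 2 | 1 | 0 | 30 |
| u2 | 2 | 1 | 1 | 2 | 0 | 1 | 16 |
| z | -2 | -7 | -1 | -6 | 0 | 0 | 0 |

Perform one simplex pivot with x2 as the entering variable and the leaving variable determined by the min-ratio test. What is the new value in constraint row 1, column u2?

-1

Ratio test on column x2 — row 1: 30/1 = 30; row 2: 16/1 = 16. Minimum is 16 at row 2 (u2 leaves); pivot element 1.
Divide row 2 by 1; eliminate column x2 from the other rows.
Row 1 update in column u2: 0 − 1·1 = -1.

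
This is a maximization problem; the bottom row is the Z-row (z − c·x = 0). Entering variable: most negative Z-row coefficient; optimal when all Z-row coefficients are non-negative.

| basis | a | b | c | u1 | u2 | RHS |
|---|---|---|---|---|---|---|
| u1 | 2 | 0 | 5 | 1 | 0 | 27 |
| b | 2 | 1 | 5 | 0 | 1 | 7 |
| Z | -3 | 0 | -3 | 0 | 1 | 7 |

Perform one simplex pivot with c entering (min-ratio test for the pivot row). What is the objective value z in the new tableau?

Ratio test on column c — row 1: 27/5 = 27/5; row 2: 7/5 = 7/5. Minimum is 7/5 at row 2 (b leaves); pivot element 5.
Pivot on row 2; the Z-row RHS becomes 7 − (-3)·(7/5) = 56/5.

56/5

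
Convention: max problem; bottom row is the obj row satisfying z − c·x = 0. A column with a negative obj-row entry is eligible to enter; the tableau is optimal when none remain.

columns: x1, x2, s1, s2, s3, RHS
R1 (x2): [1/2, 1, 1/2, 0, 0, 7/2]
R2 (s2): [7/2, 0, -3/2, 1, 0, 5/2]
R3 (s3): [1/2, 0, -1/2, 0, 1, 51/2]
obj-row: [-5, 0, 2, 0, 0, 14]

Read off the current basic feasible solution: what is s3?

s3 is basic (row 3); its value is the RHS of that row, 51/2.

51/2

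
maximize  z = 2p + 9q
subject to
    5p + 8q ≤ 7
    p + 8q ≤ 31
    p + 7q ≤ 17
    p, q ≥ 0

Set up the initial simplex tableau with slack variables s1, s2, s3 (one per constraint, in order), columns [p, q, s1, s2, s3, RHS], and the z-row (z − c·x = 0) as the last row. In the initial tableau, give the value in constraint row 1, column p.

5

Constraint 1 has coefficient 5 on p.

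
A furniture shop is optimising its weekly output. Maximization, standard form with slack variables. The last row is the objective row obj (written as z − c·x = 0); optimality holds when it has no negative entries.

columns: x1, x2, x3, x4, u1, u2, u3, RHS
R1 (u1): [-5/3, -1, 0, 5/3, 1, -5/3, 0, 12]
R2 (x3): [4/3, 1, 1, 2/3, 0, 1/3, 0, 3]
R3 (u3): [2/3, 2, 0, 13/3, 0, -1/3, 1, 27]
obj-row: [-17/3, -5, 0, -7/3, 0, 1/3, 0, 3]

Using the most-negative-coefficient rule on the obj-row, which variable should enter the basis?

Negative obj-row entries: x1: -17/3, x2: -5, x4: -7/3.
The most negative is -17/3 in column x1, so x1 enters.

x1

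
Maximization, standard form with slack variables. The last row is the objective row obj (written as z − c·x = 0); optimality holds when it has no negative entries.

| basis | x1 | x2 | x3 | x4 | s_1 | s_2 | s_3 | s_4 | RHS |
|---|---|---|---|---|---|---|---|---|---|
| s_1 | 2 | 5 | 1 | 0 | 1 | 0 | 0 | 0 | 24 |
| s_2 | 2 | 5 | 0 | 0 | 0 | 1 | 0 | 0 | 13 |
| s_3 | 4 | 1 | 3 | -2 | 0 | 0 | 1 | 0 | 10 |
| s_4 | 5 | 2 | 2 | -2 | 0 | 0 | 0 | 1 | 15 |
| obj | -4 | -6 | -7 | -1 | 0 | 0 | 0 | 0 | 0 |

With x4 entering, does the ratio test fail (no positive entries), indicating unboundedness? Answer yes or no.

yes

Every constraint-row entry in column x4 is ≤ 0, so increasing x4 is unbounded.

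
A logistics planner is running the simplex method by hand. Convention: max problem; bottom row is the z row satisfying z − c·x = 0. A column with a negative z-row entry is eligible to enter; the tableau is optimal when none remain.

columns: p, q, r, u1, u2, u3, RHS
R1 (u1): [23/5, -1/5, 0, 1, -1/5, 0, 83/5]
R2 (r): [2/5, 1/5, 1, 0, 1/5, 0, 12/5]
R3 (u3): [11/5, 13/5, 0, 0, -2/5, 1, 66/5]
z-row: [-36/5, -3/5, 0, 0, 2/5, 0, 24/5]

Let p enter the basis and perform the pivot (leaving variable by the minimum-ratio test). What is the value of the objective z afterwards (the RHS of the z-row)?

Ratio test on column p — row 1: (83/5)/(23/5) = 83/23; row 2: (12/5)/(2/5) = 6; row 3: (66/5)/(11/5) = 6. Minimum is 83/23 at row 1 (u1 leaves); pivot element 23/5.
Pivot on row 1; the z-row RHS becomes 24/5 − (-36/5)·(83/23) = 708/23.

708/23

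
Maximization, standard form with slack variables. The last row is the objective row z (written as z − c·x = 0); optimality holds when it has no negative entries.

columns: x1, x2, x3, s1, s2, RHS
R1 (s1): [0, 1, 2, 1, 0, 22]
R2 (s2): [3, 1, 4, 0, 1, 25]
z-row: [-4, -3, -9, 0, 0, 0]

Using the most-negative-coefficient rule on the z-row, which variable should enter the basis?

Negative z-row entries: x1: -4, x2: -3, x3: -9.
The most negative is -9 in column x3, so x3 enters.

x3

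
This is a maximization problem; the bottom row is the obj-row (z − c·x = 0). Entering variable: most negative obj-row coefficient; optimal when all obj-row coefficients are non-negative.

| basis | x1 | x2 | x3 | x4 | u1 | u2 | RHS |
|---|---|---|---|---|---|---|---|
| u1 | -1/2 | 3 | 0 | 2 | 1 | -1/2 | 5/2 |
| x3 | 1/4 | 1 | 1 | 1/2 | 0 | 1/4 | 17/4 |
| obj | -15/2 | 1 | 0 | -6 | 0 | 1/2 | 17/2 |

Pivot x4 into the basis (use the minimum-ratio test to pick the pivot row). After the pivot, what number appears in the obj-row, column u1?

3

Ratio test on column x4 — row 1: (5/2)/2 = 5/4; row 2: (17/4)/(1/2) = 17/2. Minimum is 5/4 at row 1 (u1 leaves); pivot element 2.
Divide row 1 by 2; eliminate column x4 from the other rows.
obj-row update in column u1: 0 − (-6)·(1/2) = 3.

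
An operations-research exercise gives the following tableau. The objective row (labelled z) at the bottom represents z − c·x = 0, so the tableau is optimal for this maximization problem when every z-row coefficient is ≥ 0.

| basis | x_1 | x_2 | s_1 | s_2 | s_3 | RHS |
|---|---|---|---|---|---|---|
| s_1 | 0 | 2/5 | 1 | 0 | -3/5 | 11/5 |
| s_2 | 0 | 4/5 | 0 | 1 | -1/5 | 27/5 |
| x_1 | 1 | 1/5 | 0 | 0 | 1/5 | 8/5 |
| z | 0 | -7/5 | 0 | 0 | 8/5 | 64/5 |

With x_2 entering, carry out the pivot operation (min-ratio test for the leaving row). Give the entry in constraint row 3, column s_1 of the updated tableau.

Ratio test on column x_2 — row 1: (11/5)/(2/5) = 11/2; row 2: (27/5)/(4/5) = 27/4; row 3: (8/5)/(1/5) = 8. Minimum is 11/2 at row 1 (s_1 leaves); pivot element 2/5.
Divide row 1 by 2/5; eliminate column x_2 from the other rows.
Row 3 update in column s_1: 0 − (1/5)·(5/2) = -1/2.

-1/2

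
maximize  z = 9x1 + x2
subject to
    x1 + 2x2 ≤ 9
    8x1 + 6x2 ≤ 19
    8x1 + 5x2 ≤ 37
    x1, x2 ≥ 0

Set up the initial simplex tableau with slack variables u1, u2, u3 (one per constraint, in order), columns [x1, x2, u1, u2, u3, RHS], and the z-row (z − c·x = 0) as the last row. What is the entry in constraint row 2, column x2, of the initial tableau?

6

Constraint 2 has coefficient 6 on x2.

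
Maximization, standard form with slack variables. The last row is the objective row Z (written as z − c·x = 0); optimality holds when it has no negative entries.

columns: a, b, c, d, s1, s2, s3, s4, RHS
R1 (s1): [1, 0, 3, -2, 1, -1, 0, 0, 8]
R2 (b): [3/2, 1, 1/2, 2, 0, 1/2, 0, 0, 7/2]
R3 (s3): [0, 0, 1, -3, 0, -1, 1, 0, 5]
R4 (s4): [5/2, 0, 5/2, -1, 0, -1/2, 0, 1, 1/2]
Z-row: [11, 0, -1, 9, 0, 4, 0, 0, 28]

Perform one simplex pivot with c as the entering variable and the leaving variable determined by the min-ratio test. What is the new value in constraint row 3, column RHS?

24/5

Ratio test on column c — row 1: 8/3 = 8/3; row 2: (7/2)/(1/2) = 7; row 3: 5/1 = 5; row 4: (1/2)/(5/2) = 1/5. Minimum is 1/5 at row 4 (s4 leaves); pivot element 5/2.
Divide row 4 by 5/2; eliminate column c from the other rows.
Row 3 update in column RHS: 5 − 1·(1/5) = 24/5.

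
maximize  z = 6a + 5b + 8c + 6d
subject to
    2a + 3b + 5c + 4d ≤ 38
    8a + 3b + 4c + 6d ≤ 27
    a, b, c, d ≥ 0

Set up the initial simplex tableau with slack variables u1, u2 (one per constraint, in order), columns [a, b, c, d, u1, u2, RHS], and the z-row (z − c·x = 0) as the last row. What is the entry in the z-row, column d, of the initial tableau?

-6

The z-row carries the negated objective coefficients: the d entry is -6.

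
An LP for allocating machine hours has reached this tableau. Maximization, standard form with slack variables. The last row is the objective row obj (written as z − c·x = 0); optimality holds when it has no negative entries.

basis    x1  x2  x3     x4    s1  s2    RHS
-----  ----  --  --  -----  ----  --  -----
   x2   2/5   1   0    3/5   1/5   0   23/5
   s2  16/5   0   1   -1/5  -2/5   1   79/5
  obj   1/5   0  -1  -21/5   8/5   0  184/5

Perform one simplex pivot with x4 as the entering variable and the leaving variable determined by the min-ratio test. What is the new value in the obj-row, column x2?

7

Ratio test on column x4 — row 1: (23/5)/(3/5) = 23/3; row 2: entry -1/5 ≤ 0. Minimum is 23/3 at row 1 (x2 leaves); pivot element 3/5.
Divide row 1 by 3/5; eliminate column x4 from the other rows.
obj-row update in column x2: 0 − (-21/5)·(5/3) = 7.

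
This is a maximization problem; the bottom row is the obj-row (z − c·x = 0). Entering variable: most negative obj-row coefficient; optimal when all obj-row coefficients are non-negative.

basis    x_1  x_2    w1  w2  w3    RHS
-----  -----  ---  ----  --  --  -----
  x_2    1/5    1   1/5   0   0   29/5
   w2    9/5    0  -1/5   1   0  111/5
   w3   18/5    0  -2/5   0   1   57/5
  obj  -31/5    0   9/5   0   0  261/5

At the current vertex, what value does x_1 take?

x_1 is not in the basis, so in the current basic feasible solution x_1 = 0.

0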